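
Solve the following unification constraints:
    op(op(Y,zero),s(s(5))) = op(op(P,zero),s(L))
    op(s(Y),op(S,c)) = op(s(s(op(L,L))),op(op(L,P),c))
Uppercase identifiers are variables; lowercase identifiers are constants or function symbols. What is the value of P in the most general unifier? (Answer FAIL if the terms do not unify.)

s(op(s(5),s(5)))

Decompose op/2: op(Y,zero) = op(P,zero),  s(s(5)) = s(L).
Decompose op/2: Y = P,  zero = zero.
Bind Y := P; substituting into the one remaining equation that mentions Y gives: op(s(P),op(S,c)) = op(s(s(op(L,L))),op(op(L,P),c)).
Delete trivial equation zero = zero.
Decompose s/1: s(5) = L.
Bind L := s(5); substituting into the remaining equation gives: op(s(P),op(S,c)) = op(s(s(op(s(5),s(5)))),op(op(s(5),P),c)).
Decompose op/2: s(P) = s(s(op(s(5),s(5)))),  op(S,c) = op(op(s(5),P),c).
Decompose s/1: P = s(op(s(5),s(5))).
Bind P := s(op(s(5),s(5))); substituting into the remaining equation gives: op(S,c) = op(op(s(5),s(op(s(5),s(5)))),c). Substituting into the earlier binding gives Y := s(op(s(5),s(5))).
Decompose op/2: S = op(s(5),s(op(s(5),s(5)))),  c = c.
Bind S := op(s(5),s(op(s(5),s(5)))); no other remaining equation mentions S.
Delete trivial equation c = c.
MGU = { Y -> s(op(s(5),s(5))), L -> s(5), P -> s(op(s(5),s(5))), S -> op(s(5),s(op(s(5),s(5)))) }, so P -> s(op(s(5),s(5))).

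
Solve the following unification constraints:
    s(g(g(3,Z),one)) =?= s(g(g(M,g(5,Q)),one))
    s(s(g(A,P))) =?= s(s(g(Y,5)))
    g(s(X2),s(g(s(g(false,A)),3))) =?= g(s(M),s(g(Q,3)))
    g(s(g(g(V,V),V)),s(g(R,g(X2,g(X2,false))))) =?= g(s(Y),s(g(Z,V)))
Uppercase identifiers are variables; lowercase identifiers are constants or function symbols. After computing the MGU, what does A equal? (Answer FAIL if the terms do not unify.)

g(g(g(3,g(3,false)),g(3,g(3,false))),g(3,g(3,false)))

Decompose s/1: g(g(3,Z),one) =?= g(g(M,g(5,Q)),one).
Decompose g/2: g(3,Z) =?= g(M,g(5,Q)),  one =?= one.
Decompose g/2: 3 =?= M,  Z =?= g(5,Q).
Bind M := 3; substituting into the one remaining equation that mentions M gives: g(s(X2),s(g(s(g(false,A)),3))) =?= g(s(3),s(g(Q,3))).
Bind Z := g(5,Q); substituting into the one remaining equation that mentions Z gives: g(s(g(g(V,V),V)),s(g(R,g(X2,g(X2,false))))) =?= g(s(Y),s(g(g(5,Q),V))).
Delete trivial equation one =?= one.
Decompose s/1: s(g(A,P)) =?= s(g(Y,5)).
Decompose s/1: g(A,P) =?= g(Y,5).
Decompose g/2: A =?= Y,  P =?= 5.
Bind A := Y; substituting into the one remaining equation that mentions A gives: g(s(X2),s(g(s(g(false,Y)),3))) =?= g(s(3),s(g(Q,3))).
Bind P := 5; no other remaining equation mentions P.
Decompose g/2: s(X2) =?= s(3),  s(g(s(g(false,Y)),3)) =?= s(g(Q,3)).
Decompose s/1: X2 =?= 3.
Bind X2 := 3; substituting into the one remaining equation that mentions X2 gives: g(s(g(g(V,V),V)),s(g(R,g(3,g(3,false))))) =?= g(s(Y),s(g(g(5,Q),V))).
Decompose s/1: g(s(g(false,Y)),3) =?= g(Q,3).
Decompose g/2: s(g(false,Y)) =?= Q,  3 =?= 3.
Bind Q := s(g(false,Y)); substituting into the one remaining equation that mentions Q gives: g(s(g(g(V,V),V)),s(g(R,g(3,g(3,false))))) =?= g(s(Y),s(g(g(5,s(g(false,Y))),V))). Substituting into the earlier binding gives Z := g(5,s(g(false,Y))).
Delete trivial equation 3 =?= 3.
Decompose g/2: s(g(g(V,V),V)) =?= s(Y),  s(g(R,g(3,g(3,false)))) =?= s(g(g(5,s(g(false,Y))),V)).
Decompose s/1: g(g(V,V),V) =?= Y.
Bind Y := g(g(V,V),V); substituting into the remaining equation gives: s(g(R,g(3,g(3,false)))) =?= s(g(g(5,s(g(false,g(g(V,V),V)))),V)). Substituting into the earlier bindings gives Z := g(5,s(g(false,g(g(V,V),V)))), A := g(g(V,V),V), Q := s(g(false,g(g(V,V),V))).
Decompose s/1: g(R,g(3,g(3,false))) =?= g(g(5,s(g(false,g(g(V,V),V)))),V).
Decompose g/2: R =?= g(5,s(g(false,g(g(V,V),V)))),  g(3,g(3,false)) =?= V.
Bind R := g(5,s(g(false,g(g(V,V),V)))); no other remaining equation mentions R.
Bind V := g(3,g(3,false)). Substituting into the earlier bindings gives Z := g(5,s(g(false,g(g(g(3,g(3,false)),g(3,g(3,false))),g(3,g(3,false)))))), A := g(g(g(3,g(3,false)),g(3,g(3,false))),g(3,g(3,false))), Q := s(g(false,g(g(g(3,g(3,false)),g(3,g(3,false))),g(3,g(3,false))))), Y := g(g(g(3,g(3,false)),g(3,g(3,false))),g(3,g(3,false))), R := g(5,s(g(false,g(g(g(3,g(3,false)),g(3,g(3,false))),g(3,g(3,false)))))).
MGU = { M := 3, Z := g(5,s(g(false,g(g(g(3,g(3,false)),g(3,g(3,false))),g(3,g(3,false)))))), A := g(g(g(3,g(3,false)),g(3,g(3,false))),g(3,g(3,false))), P := 5, X2 := 3, Q := s(g(false,g(g(g(3,g(3,false)),g(3,g(3,false))),g(3,g(3,false))))), Y := g(g(g(3,g(3,false)),g(3,g(3,false))),g(3,g(3,false))), R := g(5,s(g(false,g(g(g(3,g(3,false)),g(3,g(3,false))),g(3,g(3,false)))))), V := g(3,g(3,false)) }, so A := g(g(g(3,g(3,false)),g(3,g(3,false))),g(3,g(3,false))).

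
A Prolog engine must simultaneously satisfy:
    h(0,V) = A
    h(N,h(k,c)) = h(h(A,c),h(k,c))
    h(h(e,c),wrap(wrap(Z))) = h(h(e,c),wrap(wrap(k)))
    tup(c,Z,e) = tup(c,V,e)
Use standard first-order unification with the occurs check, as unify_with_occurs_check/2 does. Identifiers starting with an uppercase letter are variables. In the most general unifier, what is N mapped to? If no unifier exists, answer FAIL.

Bind A := h(0,V); substituting into the one remaining equation that mentions A gives: h(N,h(k,c)) = h(h(h(0,V),c),h(k,c)).
Decompose h/2: N = h(h(0,V),c),  h(k,c) = h(k,c).
Bind N := h(h(0,V),c); no other remaining equation mentions N.
Delete trivial equation h(k,c) = h(k,c).
Decompose h/2: h(e,c) = h(e,c),  wrap(wrap(Z)) = wrap(wrap(k)).
Delete trivial equation h(e,c) = h(e,c).
Decompose wrap/1: wrap(Z) = wrap(k).
Decompose wrap/1: Z = k.
Bind Z := k; substituting into the remaining equation gives: tup(c,k,e) = tup(c,V,e).
Decompose tup/3: c = c,  k = V,  e = e.
Delete trivial equation c = c.
Bind V := k; no other remaining equation mentions V. Substituting into the earlier bindings gives A := h(0,k), N := h(h(0,k),c).
Delete trivial equation e = e.
MGU = { A -> h(0,k), N -> h(h(0,k),c), Z -> k, V -> k }, so N -> h(h(0,k),c).

h(h(0,k),c)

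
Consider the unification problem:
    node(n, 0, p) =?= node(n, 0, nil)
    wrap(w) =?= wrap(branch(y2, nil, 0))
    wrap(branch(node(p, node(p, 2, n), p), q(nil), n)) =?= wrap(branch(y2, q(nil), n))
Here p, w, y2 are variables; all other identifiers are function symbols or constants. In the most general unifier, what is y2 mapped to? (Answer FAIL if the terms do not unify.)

Decompose node/3: n =?= n,  0 =?= 0,  p =?= nil.
Delete trivial equation n =?= n.
Delete trivial equation 0 =?= 0.
Bind p := nil; substituting into the one remaining equation that mentions p gives: wrap(branch(node(nil, node(nil, 2, n), nil), q(nil), n)) =?= wrap(branch(y2, q(nil), n)).
Decompose wrap/1: w =?= branch(y2, nil, 0).
Bind w := branch(y2, nil, 0); no other remaining equation mentions w.
Decompose wrap/1: branch(node(nil, node(nil, 2, n), nil), q(nil), n) =?= branch(y2, q(nil), n).
Decompose branch/3: node(nil, node(nil, 2, n), nil) =?= y2,  q(nil) =?= q(nil),  n =?= n.
Bind y2 := node(nil, node(nil, 2, n), nil); no other remaining equation mentions y2. Substituting into the earlier binding gives w := branch(node(nil, node(nil, 2, n), nil), nil, 0).
Delete trivial equation q(nil) =?= q(nil).
Delete trivial equation n =?= n.
MGU = { p -> nil, w -> branch(node(nil, node(nil, 2, n), nil), nil, 0), y2 -> node(nil, node(nil, 2, n), nil) }, so y2 -> node(nil, node(nil, 2, n), nil).

node(nil, node(nil, 2, n), nil)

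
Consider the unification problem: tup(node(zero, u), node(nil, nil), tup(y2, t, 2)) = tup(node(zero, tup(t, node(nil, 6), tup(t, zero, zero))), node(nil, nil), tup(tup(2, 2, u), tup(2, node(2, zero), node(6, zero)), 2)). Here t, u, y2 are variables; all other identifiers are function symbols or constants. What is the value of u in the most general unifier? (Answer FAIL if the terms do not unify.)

Decompose tup/3: node(zero, u) = node(zero, tup(t, node(nil, 6), tup(t, zero, zero))),  node(nil, nil) = node(nil, nil),  tup(y2, t, 2) = tup(tup(2, 2, u), tup(2, node(2, zero), node(6, zero)), 2).
Decompose node/2: zero = zero,  u = tup(t, node(nil, 6), tup(t, zero, zero)).
Delete trivial equation zero = zero.
Bind u := tup(t, node(nil, 6), tup(t, zero, zero)); substituting into the one remaining equation that mentions u gives: tup(y2, t, 2) = tup(tup(2, 2, tup(t, node(nil, 6), tup(t, zero, zero))), tup(2, node(2, zero), node(6, zero)), 2).
Delete trivial equation node(nil, nil) = node(nil, nil).
Decompose tup/3: y2 = tup(2, 2, tup(t, node(nil, 6), tup(t, zero, zero))),  t = tup(2, node(2, zero), node(6, zero)),  2 = 2.
Bind y2 := tup(2, 2, tup(t, node(nil, 6), tup(t, zero, zero))); no other remaining equation mentions y2.
Bind t := tup(2, node(2, zero), node(6, zero)); no other remaining equation mentions t. Substituting into the earlier bindings gives u := tup(tup(2, node(2, zero), node(6, zero)), node(nil, 6), tup(tup(2, node(2, zero), node(6, zero)), zero, zero)), y2 := tup(2, 2, tup(tup(2, node(2, zero), node(6, zero)), node(nil, 6), tup(tup(2, node(2, zero), node(6, zero)), zero, zero))).
Delete trivial equation 2 = 2.
MGU = { u := tup(tup(2, node(2, zero), node(6, zero)), node(nil, 6), tup(tup(2, node(2, zero), node(6, zero)), zero, zero)), y2 := tup(2, 2, tup(tup(2, node(2, zero), node(6, zero)), node(nil, 6), tup(tup(2, node(2, zero), node(6, zero)), zero, zero))), t := tup(2, node(2, zero), node(6, zero)) }, so u := tup(tup(2, node(2, zero), node(6, zero)), node(nil, 6), tup(tup(2, node(2, zero), node(6, zero)), zero, zero)).

tup(tup(2, node(2, zero), node(6, zero)), node(nil, 6), tup(tup(2, node(2, zero), node(6, zero)), zero, zero))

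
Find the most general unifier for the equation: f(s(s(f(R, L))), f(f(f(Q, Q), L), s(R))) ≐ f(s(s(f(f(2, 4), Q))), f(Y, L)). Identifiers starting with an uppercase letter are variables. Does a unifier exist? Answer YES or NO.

Decompose f/2: s(s(f(R, L))) ≐ s(s(f(f(2, 4), Q))),  f(f(f(Q, Q), L), s(R)) ≐ f(Y, L).
Decompose s/1: s(f(R, L)) ≐ s(f(f(2, 4), Q)).
Decompose s/1: f(R, L) ≐ f(f(2, 4), Q).
Decompose f/2: R ≐ f(2, 4),  L ≐ Q.
Bind R := f(2, 4); substituting into the one remaining equation that mentions R gives: f(f(f(Q, Q), L), s(f(2, 4))) ≐ f(Y, L).
Bind L := Q; substituting into the remaining equation gives: f(f(f(Q, Q), Q), s(f(2, 4))) ≐ f(Y, Q).
Decompose f/2: f(f(Q, Q), Q) ≐ Y,  s(f(2, 4)) ≐ Q.
Bind Y := f(f(Q, Q), Q); no other remaining equation mentions Y.
Bind Q := s(f(2, 4)). Substituting into the earlier bindings gives L := s(f(2, 4)), Y := f(f(s(f(2, 4)), s(f(2, 4))), s(f(2, 4))).
No equations remain and no clash or occurs-check failure arose, so a unifier exists.

YES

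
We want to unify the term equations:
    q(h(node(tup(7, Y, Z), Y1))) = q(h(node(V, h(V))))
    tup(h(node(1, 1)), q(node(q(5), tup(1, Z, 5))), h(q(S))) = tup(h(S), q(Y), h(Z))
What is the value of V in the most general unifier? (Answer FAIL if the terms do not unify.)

tup(7, node(q(5), tup(1, q(node(1, 1)), 5)), q(node(1, 1)))

Decompose q/1: h(node(tup(7, Y, Z), Y1)) = h(node(V, h(V))).
Decompose h/1: node(tup(7, Y, Z), Y1) = node(V, h(V)).
Decompose node/2: tup(7, Y, Z) = V,  Y1 = h(V).
Bind V := tup(7, Y, Z); substituting into the one remaining equation that mentions V gives: Y1 = h(tup(7, Y, Z)).
Bind Y1 := h(tup(7, Y, Z)); no other remaining equation mentions Y1.
Decompose tup/3: h(node(1, 1)) = h(S),  q(node(q(5), tup(1, Z, 5))) = q(Y),  h(q(S)) = h(Z).
Decompose h/1: node(1, 1) = S.
Bind S := node(1, 1); substituting into the one remaining equation that mentions S gives: h(q(node(1, 1))) = h(Z).
Decompose q/1: node(q(5), tup(1, Z, 5)) = Y.
Bind Y := node(q(5), tup(1, Z, 5)); no other remaining equation mentions Y. Substituting into the earlier bindings gives V := tup(7, node(q(5), tup(1, Z, 5)), Z), Y1 := h(tup(7, node(q(5), tup(1, Z, 5)), Z)).
Decompose h/1: q(node(1, 1)) = Z.
Bind Z := q(node(1, 1)). Substituting into the earlier bindings gives V := tup(7, node(q(5), tup(1, q(node(1, 1)), 5)), q(node(1, 1))), Y1 := h(tup(7, node(q(5), tup(1, q(node(1, 1)), 5)), q(node(1, 1)))), Y := node(q(5), tup(1, q(node(1, 1)), 5)).
MGU = { V := tup(7, node(q(5), tup(1, q(node(1, 1)), 5)), q(node(1, 1))), Y1 := h(tup(7, node(q(5), tup(1, q(node(1, 1)), 5)), q(node(1, 1)))), S := node(1, 1), Y := node(q(5), tup(1, q(node(1, 1)), 5)), Z := q(node(1, 1)) }, so V := tup(7, node(q(5), tup(1, q(node(1, 1)), 5)), q(node(1, 1))).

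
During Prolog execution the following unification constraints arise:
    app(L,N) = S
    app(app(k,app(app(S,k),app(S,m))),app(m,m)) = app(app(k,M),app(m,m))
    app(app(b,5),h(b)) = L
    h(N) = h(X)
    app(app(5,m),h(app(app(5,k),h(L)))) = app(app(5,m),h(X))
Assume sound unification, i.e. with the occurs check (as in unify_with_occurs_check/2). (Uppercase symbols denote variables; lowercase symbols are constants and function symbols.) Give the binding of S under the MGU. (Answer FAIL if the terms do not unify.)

Bind S := app(L,N); substituting into the one remaining equation that mentions S gives: app(app(k,app(app(app(L,N),k),app(app(L,N),m))),app(m,m)) = app(app(k,M),app(m,m)).
Decompose app/2: app(k,app(app(app(L,N),k),app(app(L,N),m))) = app(k,M),  app(m,m) = app(m,m).
Decompose app/2: k = k,  app(app(app(L,N),k),app(app(L,N),m)) = M.
Delete trivial equation k = k.
Bind M := app(app(app(L,N),k),app(app(L,N),m)); no other remaining equation mentions M.
Delete trivial equation app(m,m) = app(m,m).
Bind L := app(app(b,5),h(b)); substituting into the one remaining equation that mentions L gives: app(app(5,m),h(app(app(5,k),h(app(app(b,5),h(b)))))) = app(app(5,m),h(X)). Substituting into the earlier bindings gives S := app(app(app(b,5),h(b)),N), M := app(app(app(app(app(b,5),h(b)),N),k),app(app(app(app(b,5),h(b)),N),m)).
Decompose h/1: N = X.
Bind N := X; no other remaining equation mentions N. Substituting into the earlier bindings gives S := app(app(app(b,5),h(b)),X), M := app(app(app(app(app(b,5),h(b)),X),k),app(app(app(app(b,5),h(b)),X),m)).
Decompose app/2: app(5,m) = app(5,m),  h(app(app(5,k),h(app(app(b,5),h(b))))) = h(X).
Delete trivial equation app(5,m) = app(5,m).
Decompose h/1: app(app(5,k),h(app(app(b,5),h(b)))) = X.
Bind X := app(app(5,k),h(app(app(b,5),h(b)))). Substituting into the earlier bindings gives S := app(app(app(b,5),h(b)),app(app(5,k),h(app(app(b,5),h(b))))), M := app(app(app(app(app(b,5),h(b)),app(app(5,k),h(app(app(b,5),h(b))))),k),app(app(app(app(b,5),h(b)),app(app(5,k),h(app(app(b,5),h(b))))),m)), N := app(app(5,k),h(app(app(b,5),h(b)))).
MGU = { S -> app(app(app(b,5),h(b)),app(app(5,k),h(app(app(b,5),h(b))))), M -> app(app(app(app(app(b,5),h(b)),app(app(5,k),h(app(app(b,5),h(b))))),k),app(app(app(app(b,5),h(b)),app(app(5,k),h(app(app(b,5),h(b))))),m)), L -> app(app(b,5),h(b)), N -> app(app(5,k),h(app(app(b,5),h(b)))), X -> app(app(5,k),h(app(app(b,5),h(b)))) }, so S -> app(app(app(b,5),h(b)),app(app(5,k),h(app(app(b,5),h(b))))).

app(app(app(b,5),h(b)),app(app(5,k),h(app(app(b,5),h(b)))))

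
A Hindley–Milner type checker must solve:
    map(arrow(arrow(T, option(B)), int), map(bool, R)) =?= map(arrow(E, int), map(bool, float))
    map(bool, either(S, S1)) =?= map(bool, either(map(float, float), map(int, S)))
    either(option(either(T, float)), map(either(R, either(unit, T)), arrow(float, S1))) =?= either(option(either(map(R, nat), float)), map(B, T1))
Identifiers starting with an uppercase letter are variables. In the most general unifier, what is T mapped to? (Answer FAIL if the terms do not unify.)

Decompose map/2: arrow(arrow(T, option(B)), int) =?= arrow(E, int),  map(bool, R) =?= map(bool, float).
Decompose arrow/2: arrow(T, option(B)) =?= E,  int =?= int.
Bind E := arrow(T, option(B)); no other remaining equation mentions E.
Delete trivial equation int =?= int.
Decompose map/2: bool =?= bool,  R =?= float.
Delete trivial equation bool =?= bool.
Bind R := float; substituting into the one remaining equation that mentions R gives: either(option(either(T, float)), map(either(float, either(unit, T)), arrow(float, S1))) =?= either(option(either(map(float, nat), float)), map(B, T1)).
Decompose map/2: bool =?= bool,  either(S, S1) =?= either(map(float, float), map(int, S)).
Delete trivial equation bool =?= bool.
Decompose either/2: S =?= map(float, float),  S1 =?= map(int, S).
Bind S := map(float, float); substituting into the one remaining equation that mentions S gives: S1 =?= map(int, map(float, float)).
Bind S1 := map(int, map(float, float)); substituting into the remaining equation gives: either(option(either(T, float)), map(either(float, either(unit, T)), arrow(float, map(int, map(float, float))))) =?= either(option(either(map(float, nat), float)), map(B, T1)).
Decompose either/2: option(either(T, float)) =?= option(either(map(float, nat), float)),  map(either(float, either(unit, T)), arrow(float, map(int, map(float, float)))) =?= map(B, T1).
Decompose option/1: either(T, float) =?= either(map(float, nat), float).
Decompose either/2: T =?= map(float, nat),  float =?= float.
Bind T := map(float, nat); substituting into the one remaining equation that mentions T gives: map(either(float, either(unit, map(float, nat))), arrow(float, map(int, map(float, float)))) =?= map(B, T1). Substituting into the earlier binding gives E := arrow(map(float, nat), option(B)).
Delete trivial equation float =?= float.
Decompose map/2: either(float, either(unit, map(float, nat))) =?= B,  arrow(float, map(int, map(float, float))) =?= T1.
Bind B := either(float, either(unit, map(float, nat))); no other remaining equation mentions B. Substituting into the earlier binding gives E := arrow(map(float, nat), option(either(float, either(unit, map(float, nat))))).
Bind T1 := arrow(float, map(int, map(float, float))).
MGU = { E -> arrow(map(float, nat), option(either(float, either(unit, map(float, nat))))), R -> float, S -> map(float, float), S1 -> map(int, map(float, float)), T -> map(float, nat), B -> either(float, either(unit, map(float, nat))), T1 -> arrow(float, map(int, map(float, float))) }, so T -> map(float, nat).

map(float, nat)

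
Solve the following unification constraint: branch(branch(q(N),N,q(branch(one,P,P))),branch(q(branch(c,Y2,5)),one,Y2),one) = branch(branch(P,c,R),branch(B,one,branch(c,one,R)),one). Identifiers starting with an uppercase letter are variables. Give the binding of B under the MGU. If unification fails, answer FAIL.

q(branch(c,branch(c,one,q(branch(one,q(c),q(c)))),5))

Decompose branch/3: branch(q(N),N,q(branch(one,P,P))) = branch(P,c,R),  branch(q(branch(c,Y2,5)),one,Y2) = branch(B,one,branch(c,one,R)),  one = one.
Decompose branch/3: q(N) = P,  N = c,  q(branch(one,P,P)) = R.
Bind P := q(N); substituting into the one remaining equation that mentions P gives: q(branch(one,q(N),q(N))) = R.
Bind N := c; substituting into the one remaining equation that mentions N gives: q(branch(one,q(c),q(c))) = R. Substituting into the earlier binding gives P := q(c).
Bind R := q(branch(one,q(c),q(c))); substituting into the one remaining equation that mentions R gives: branch(q(branch(c,Y2,5)),one,Y2) = branch(B,one,branch(c,one,q(branch(one,q(c),q(c))))).
Decompose branch/3: q(branch(c,Y2,5)) = B,  one = one,  Y2 = branch(c,one,q(branch(one,q(c),q(c)))).
Bind B := q(branch(c,Y2,5)); no other remaining equation mentions B.
Delete trivial equation one = one.
Bind Y2 := branch(c,one,q(branch(one,q(c),q(c)))); no other remaining equation mentions Y2. Substituting into the earlier binding gives B := q(branch(c,branch(c,one,q(branch(one,q(c),q(c)))),5)).
Delete trivial equation one = one.
MGU = { P ↦ q(c), N ↦ c, R ↦ q(branch(one,q(c),q(c))), B ↦ q(branch(c,branch(c,one,q(branch(one,q(c),q(c)))),5)), Y2 ↦ branch(c,one,q(branch(one,q(c),q(c)))) }, so B ↦ q(branch(c,branch(c,one,q(branch(one,q(c),q(c)))),5)).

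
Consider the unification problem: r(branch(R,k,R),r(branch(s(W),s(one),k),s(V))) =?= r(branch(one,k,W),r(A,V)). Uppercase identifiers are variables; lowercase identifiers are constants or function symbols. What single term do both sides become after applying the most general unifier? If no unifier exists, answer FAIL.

FAIL

Decompose r/2: branch(R,k,R) =?= branch(one,k,W),  r(branch(s(W),s(one),k),s(V)) =?= r(A,V).
Decompose branch/3: R =?= one,  k =?= k,  R =?= W.
Bind R := one; substituting into the one remaining equation that mentions R gives: one =?= W.
Delete trivial equation k =?= k.
Bind W := one; substituting into the remaining equation gives: r(branch(s(one),s(one),k),s(V)) =?= r(A,V).
Decompose r/2: branch(s(one),s(one),k) =?= A,  s(V) =?= V.
Bind A := branch(s(one),s(one),k); no other remaining equation mentions A.
Occurs check fails: V occurs in s(V); the equation V =?= s(V) has no finite solution.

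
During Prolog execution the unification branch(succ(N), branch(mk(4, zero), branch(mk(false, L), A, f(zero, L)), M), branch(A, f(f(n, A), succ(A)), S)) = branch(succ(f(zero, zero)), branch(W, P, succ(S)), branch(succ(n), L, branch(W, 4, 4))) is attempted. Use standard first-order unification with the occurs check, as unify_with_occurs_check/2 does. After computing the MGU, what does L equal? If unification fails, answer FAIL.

Decompose branch/3: succ(N) = succ(f(zero, zero)),  branch(mk(4, zero), branch(mk(false, L), A, f(zero, L)), M) = branch(W, P, succ(S)),  branch(A, f(f(n, A), succ(A)), S) = branch(succ(n), L, branch(W, 4, 4)).
Decompose succ/1: N = f(zero, zero).
Bind N := f(zero, zero); no other remaining equation mentions N.
Decompose branch/3: mk(4, zero) = W,  branch(mk(false, L), A, f(zero, L)) = P,  M = succ(S).
Bind W := mk(4, zero); substituting into the one remaining equation that mentions W gives: branch(A, f(f(n, A), succ(A)), S) = branch(succ(n), L, branch(mk(4, zero), 4, 4)).
Bind P := branch(mk(false, L), A, f(zero, L)); no other remaining equation mentions P.
Bind M := succ(S); no other remaining equation mentions M.
Decompose branch/3: A = succ(n),  f(f(n, A), succ(A)) = L,  S = branch(mk(4, zero), 4, 4).
Bind A := succ(n); substituting into the one remaining equation that mentions A gives: f(f(n, succ(n)), succ(succ(n))) = L. Substituting into the earlier binding gives P := branch(mk(false, L), succ(n), f(zero, L)).
Bind L := f(f(n, succ(n)), succ(succ(n))); no other remaining equation mentions L. Substituting into the earlier binding gives P := branch(mk(false, f(f(n, succ(n)), succ(succ(n)))), succ(n), f(zero, f(f(n, succ(n)), succ(succ(n))))).
Bind S := branch(mk(4, zero), 4, 4). Substituting into the earlier binding gives M := succ(branch(mk(4, zero), 4, 4)).
MGU = { N ↦ f(zero, zero), W ↦ mk(4, zero), P ↦ branch(mk(false, f(f(n, succ(n)), succ(succ(n)))), succ(n), f(zero, f(f(n, succ(n)), succ(succ(n))))), M ↦ succ(branch(mk(4, zero), 4, 4)), A ↦ succ(n), L ↦ f(f(n, succ(n)), succ(succ(n))), S ↦ branch(mk(4, zero), 4, 4) }, so L ↦ f(f(n, succ(n)), succ(succ(n))).

f(f(n, succ(n)), succ(succ(n)))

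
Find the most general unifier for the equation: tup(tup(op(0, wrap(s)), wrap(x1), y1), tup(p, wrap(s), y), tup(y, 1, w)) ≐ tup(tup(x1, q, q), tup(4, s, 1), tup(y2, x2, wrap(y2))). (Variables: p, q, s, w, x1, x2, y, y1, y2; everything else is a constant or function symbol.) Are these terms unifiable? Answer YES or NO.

Decompose tup/3: tup(op(0, wrap(s)), wrap(x1), y1) ≐ tup(x1, q, q),  tup(p, wrap(s), y) ≐ tup(4, s, 1),  tup(y, 1, w) ≐ tup(y2, x2, wrap(y2)).
Decompose tup/3: op(0, wrap(s)) ≐ x1,  wrap(x1) ≐ q,  y1 ≐ q.
Bind x1 := op(0, wrap(s)); substituting into the one remaining equation that mentions x1 gives: wrap(op(0, wrap(s))) ≐ q.
Bind q := wrap(op(0, wrap(s))); substituting into the one remaining equation that mentions q gives: y1 ≐ wrap(op(0, wrap(s))).
Bind y1 := wrap(op(0, wrap(s))); no other remaining equation mentions y1.
Decompose tup/3: p ≐ 4,  wrap(s) ≐ s,  y ≐ 1.
Bind p := 4; no other remaining equation mentions p.
Occurs check fails: s occurs in wrap(s); the equation s ≐ wrap(s) has no finite solution.

NO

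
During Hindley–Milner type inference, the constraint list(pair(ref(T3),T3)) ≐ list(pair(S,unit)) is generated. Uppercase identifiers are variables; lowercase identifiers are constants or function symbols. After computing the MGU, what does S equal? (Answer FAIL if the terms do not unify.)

Decompose list/1: pair(ref(T3),T3) ≐ pair(S,unit).
Decompose pair/2: ref(T3) ≐ S,  T3 ≐ unit.
Bind S := ref(T3); no other remaining equation mentions S.
Bind T3 := unit. Substituting into the earlier binding gives S := ref(unit).
MGU = { S := ref(unit), T3 := unit }, so S := ref(unit).

ref(unit)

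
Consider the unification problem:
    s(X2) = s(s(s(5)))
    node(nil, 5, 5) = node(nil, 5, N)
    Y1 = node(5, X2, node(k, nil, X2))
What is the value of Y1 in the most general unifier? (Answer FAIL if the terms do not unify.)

node(5, s(s(5)), node(k, nil, s(s(5))))

Decompose s/1: X2 = s(s(5)).
Bind X2 := s(s(5)); substituting into the one remaining equation that mentions X2 gives: Y1 = node(5, s(s(5)), node(k, nil, s(s(5)))).
Decompose node/3: nil = nil,  5 = 5,  5 = N.
Delete trivial equation nil = nil.
Delete trivial equation 5 = 5.
Bind N := 5; no other remaining equation mentions N.
Bind Y1 := node(5, s(s(5)), node(k, nil, s(s(5)))).
MGU = { X2 ↦ s(s(5)), N ↦ 5, Y1 ↦ node(5, s(s(5)), node(k, nil, s(s(5)))) }, so Y1 ↦ node(5, s(s(5)), node(k, nil, s(s(5)))).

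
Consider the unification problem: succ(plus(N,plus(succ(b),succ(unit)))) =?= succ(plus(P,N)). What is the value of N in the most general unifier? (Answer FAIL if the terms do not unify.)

plus(succ(b),succ(unit))

Decompose succ/1: plus(N,plus(succ(b),succ(unit))) =?= plus(P,N).
Decompose plus/2: N =?= P,  plus(succ(b),succ(unit)) =?= N.
Bind N := P; substituting into the remaining equation gives: plus(succ(b),succ(unit)) =?= P.
Bind P := plus(succ(b),succ(unit)). Substituting into the earlier binding gives N := plus(succ(b),succ(unit)).
MGU = { N -> plus(succ(b),succ(unit)), P -> plus(succ(b),succ(unit)) }, so N -> plus(succ(b),succ(unit)).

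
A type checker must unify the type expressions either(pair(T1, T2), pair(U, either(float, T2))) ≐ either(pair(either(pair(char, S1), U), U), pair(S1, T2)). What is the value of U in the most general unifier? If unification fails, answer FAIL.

FAIL

Decompose either/2: pair(T1, T2) ≐ pair(either(pair(char, S1), U), U),  pair(U, either(float, T2)) ≐ pair(S1, T2).
Decompose pair/2: T1 ≐ either(pair(char, S1), U),  T2 ≐ U.
Bind T1 := either(pair(char, S1), U); no other remaining equation mentions T1.
Bind T2 := U; substituting into the remaining equation gives: pair(U, either(float, U)) ≐ pair(S1, U).
Decompose pair/2: U ≐ S1,  either(float, U) ≐ U.
Bind U := S1; substituting into the remaining equation gives: either(float, S1) ≐ S1. Substituting into the earlier bindings gives T1 := either(pair(char, S1), S1), T2 := S1.
Occurs check fails: S1 occurs in either(float, S1); the equation S1 ≐ either(float, S1) has no finite solution.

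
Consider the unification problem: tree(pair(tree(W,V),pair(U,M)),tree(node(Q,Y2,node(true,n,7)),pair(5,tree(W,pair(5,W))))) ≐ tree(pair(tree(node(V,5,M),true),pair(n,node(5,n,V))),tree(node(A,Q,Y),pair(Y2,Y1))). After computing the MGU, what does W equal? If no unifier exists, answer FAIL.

Decompose tree/2: pair(tree(W,V),pair(U,M)) ≐ pair(tree(node(V,5,M),true),pair(n,node(5,n,V))),  tree(node(Q,Y2,node(true,n,7)),pair(5,tree(W,pair(5,W)))) ≐ tree(node(A,Q,Y),pair(Y2,Y1)).
Decompose pair/2: tree(W,V) ≐ tree(node(V,5,M),true),  pair(U,M) ≐ pair(n,node(5,n,V)).
Decompose tree/2: W ≐ node(V,5,M),  V ≐ true.
Bind W := node(V,5,M); substituting into the one remaining equation that mentions W gives: tree(node(Q,Y2,node(true,n,7)),pair(5,tree(node(V,5,M),pair(5,node(V,5,M))))) ≐ tree(node(A,Q,Y),pair(Y2,Y1)).
Bind V := true; substituting into the remaining equations gives: pair(U,M) ≐ pair(n,node(5,n,true)),  tree(node(Q,Y2,node(true,n,7)),pair(5,tree(node(true,5,M),pair(5,node(true,5,M))))) ≐ tree(node(A,Q,Y),pair(Y2,Y1)). Substituting into the earlier binding gives W := node(true,5,M).
Decompose pair/2: U ≐ n,  M ≐ node(5,n,true).
Bind U := n; no other remaining equation mentions U.
Bind M := node(5,n,true); substituting into the remaining equation gives: tree(node(Q,Y2,node(true,n,7)),pair(5,tree(node(true,5,node(5,n,true)),pair(5,node(true,5,node(5,n,true)))))) ≐ tree(node(A,Q,Y),pair(Y2,Y1)). Substituting into the earlier binding gives W := node(true,5,node(5,n,true)).
Decompose tree/2: node(Q,Y2,node(true,n,7)) ≐ node(A,Q,Y),  pair(5,tree(node(true,5,node(5,n,true)),pair(5,node(true,5,node(5,n,true))))) ≐ pair(Y2,Y1).
Decompose node/3: Q ≐ A,  Y2 ≐ Q,  node(true,n,7) ≐ Y.
Bind Q := A; substituting into the one remaining equation that mentions Q gives: Y2 ≐ A.
Bind Y2 := A; substituting into the one remaining equation that mentions Y2 gives: pair(5,tree(node(true,5,node(5,n,true)),pair(5,node(true,5,node(5,n,true))))) ≐ pair(A,Y1).
Bind Y := node(true,n,7); no other remaining equation mentions Y.
Decompose pair/2: 5 ≐ A,  tree(node(true,5,node(5,n,true)),pair(5,node(true,5,node(5,n,true)))) ≐ Y1.
Bind A := 5; no other remaining equation mentions A. Substituting into the earlier bindings gives Q := 5, Y2 := 5.
Bind Y1 := tree(node(true,5,node(5,n,true)),pair(5,node(true,5,node(5,n,true)))).
MGU = { W ↦ node(true,5,node(5,n,true)), V ↦ true, U ↦ n, M ↦ node(5,n,true), Q ↦ 5, Y2 ↦ 5, Y ↦ node(true,n,7), A ↦ 5, Y1 ↦ tree(node(true,5,node(5,n,true)),pair(5,node(true,5,node(5,n,true)))) }, so W ↦ node(true,5,node(5,n,true)).

node(true,5,node(5,n,true))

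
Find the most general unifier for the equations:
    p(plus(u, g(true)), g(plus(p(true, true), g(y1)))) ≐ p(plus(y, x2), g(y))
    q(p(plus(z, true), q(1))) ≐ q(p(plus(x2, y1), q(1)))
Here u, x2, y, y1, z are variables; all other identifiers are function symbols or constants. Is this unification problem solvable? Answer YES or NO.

Decompose p/2: plus(u, g(true)) ≐ plus(y, x2),  g(plus(p(true, true), g(y1))) ≐ g(y).
Decompose plus/2: u ≐ y,  g(true) ≐ x2.
Bind u := y; no other remaining equation mentions u.
Bind x2 := g(true); substituting into the one remaining equation that mentions x2 gives: q(p(plus(z, true), q(1))) ≐ q(p(plus(g(true), y1), q(1))).
Decompose g/1: plus(p(true, true), g(y1)) ≐ y.
Bind y := plus(p(true, true), g(y1)); no other remaining equation mentions y. Substituting into the earlier binding gives u := plus(p(true, true), g(y1)).
Decompose q/1: p(plus(z, true), q(1)) ≐ p(plus(g(true), y1), q(1)).
Decompose p/2: plus(z, true) ≐ plus(g(true), y1),  q(1) ≐ q(1).
Decompose plus/2: z ≐ g(true),  true ≐ y1.
Bind z := g(true); no other remaining equation mentions z.
Bind y1 := true; no other remaining equation mentions y1. Substituting into the earlier bindings gives u := plus(p(true, true), g(true)), y := plus(p(true, true), g(true)).
Delete trivial equation q(1) ≐ q(1).
No equations remain and no clash or occurs-check failure arose, so a unifier exists.

YES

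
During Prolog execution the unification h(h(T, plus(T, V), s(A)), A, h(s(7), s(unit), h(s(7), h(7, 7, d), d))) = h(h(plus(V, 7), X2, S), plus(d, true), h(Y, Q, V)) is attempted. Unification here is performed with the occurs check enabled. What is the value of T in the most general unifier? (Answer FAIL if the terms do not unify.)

Decompose h/3: h(T, plus(T, V), s(A)) = h(plus(V, 7), X2, S),  A = plus(d, true),  h(s(7), s(unit), h(s(7), h(7, 7, d), d)) = h(Y, Q, V).
Decompose h/3: T = plus(V, 7),  plus(T, V) = X2,  s(A) = S.
Bind T := plus(V, 7); substituting into the one remaining equation that mentions T gives: plus(plus(V, 7), V) = X2.
Bind X2 := plus(plus(V, 7), V); no other remaining equation mentions X2.
Bind S := s(A); no other remaining equation mentions S.
Bind A := plus(d, true); no other remaining equation mentions A. Substituting into the earlier binding gives S := s(plus(d, true)).
Decompose h/3: s(7) = Y,  s(unit) = Q,  h(s(7), h(7, 7, d), d) = V.
Bind Y := s(7); no other remaining equation mentions Y.
Bind Q := s(unit); no other remaining equation mentions Q.
Bind V := h(s(7), h(7, 7, d), d). Substituting into the earlier bindings gives T := plus(h(s(7), h(7, 7, d), d), 7), X2 := plus(plus(h(s(7), h(7, 7, d), d), 7), h(s(7), h(7, 7, d), d)).
MGU = { T = plus(h(s(7), h(7, 7, d), d), 7), X2 = plus(plus(h(s(7), h(7, 7, d), d), 7), h(s(7), h(7, 7, d), d)), S = s(plus(d, true)), A = plus(d, true), Y = s(7), Q = s(unit), V = h(s(7), h(7, 7, d), d) }, so T = plus(h(s(7), h(7, 7, d), d), 7).

plus(h(s(7), h(7, 7, d), d), 7)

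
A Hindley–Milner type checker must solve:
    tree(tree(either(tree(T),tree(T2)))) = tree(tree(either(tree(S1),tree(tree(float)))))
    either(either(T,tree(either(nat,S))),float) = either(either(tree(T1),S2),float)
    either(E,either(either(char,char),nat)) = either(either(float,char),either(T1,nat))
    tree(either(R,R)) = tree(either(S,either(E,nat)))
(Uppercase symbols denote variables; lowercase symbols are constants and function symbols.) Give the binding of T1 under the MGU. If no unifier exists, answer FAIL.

either(char,char)

Decompose tree/1: tree(either(tree(T),tree(T2))) = tree(either(tree(S1),tree(tree(float)))).
Decompose tree/1: either(tree(T),tree(T2)) = either(tree(S1),tree(tree(float))).
Decompose either/2: tree(T) = tree(S1),  tree(T2) = tree(tree(float)).
Decompose tree/1: T = S1.
Bind T := S1; substituting into the one remaining equation that mentions T gives: either(either(S1,tree(either(nat,S))),float) = either(either(tree(T1),S2),float).
Decompose tree/1: T2 = tree(float).
Bind T2 := tree(float); no other remaining equation mentions T2.
Decompose either/2: either(S1,tree(either(nat,S))) = either(tree(T1),S2),  float = float.
Decompose either/2: S1 = tree(T1),  tree(either(nat,S)) = S2.
Bind S1 := tree(T1); no other remaining equation mentions S1. Substituting into the earlier binding gives T := tree(T1).
Bind S2 := tree(either(nat,S)); no other remaining equation mentions S2.
Delete trivial equation float = float.
Decompose either/2: E = either(float,char),  either(either(char,char),nat) = either(T1,nat).
Bind E := either(float,char); substituting into the one remaining equation that mentions E gives: tree(either(R,R)) = tree(either(S,either(either(float,char),nat))).
Decompose either/2: either(char,char) = T1,  nat = nat.
Bind T1 := either(char,char); no other remaining equation mentions T1. Substituting into the earlier bindings gives T := tree(either(char,char)), S1 := tree(either(char,char)).
Delete trivial equation nat = nat.
Decompose tree/1: either(R,R) = either(S,either(either(float,char),nat)).
Decompose either/2: R = S,  R = either(either(float,char),nat).
Bind R := S; substituting into the remaining equation gives: S = either(either(float,char),nat).
Bind S := either(either(float,char),nat). Substituting into the earlier bindings gives S2 := tree(either(nat,either(either(float,char),nat))), R := either(either(float,char),nat).
MGU = { T ↦ tree(either(char,char)), T2 ↦ tree(float), S1 ↦ tree(either(char,char)), S2 ↦ tree(either(nat,either(either(float,char),nat))), E ↦ either(float,char), T1 ↦ either(char,char), R ↦ either(either(float,char),nat), S ↦ either(either(float,char),nat) }, so T1 ↦ either(char,char).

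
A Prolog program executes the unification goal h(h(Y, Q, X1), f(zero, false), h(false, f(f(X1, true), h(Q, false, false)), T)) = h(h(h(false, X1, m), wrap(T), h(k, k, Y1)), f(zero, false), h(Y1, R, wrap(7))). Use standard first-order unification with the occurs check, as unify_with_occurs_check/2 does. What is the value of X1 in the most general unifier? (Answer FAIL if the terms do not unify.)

h(k, k, false)

Decompose h/3: h(Y, Q, X1) = h(h(false, X1, m), wrap(T), h(k, k, Y1)),  f(zero, false) = f(zero, false),  h(false, f(f(X1, true), h(Q, false, false)), T) = h(Y1, R, wrap(7)).
Decompose h/3: Y = h(false, X1, m),  Q = wrap(T),  X1 = h(k, k, Y1).
Bind Y := h(false, X1, m); no other remaining equation mentions Y.
Bind Q := wrap(T); substituting into the one remaining equation that mentions Q gives: h(false, f(f(X1, true), h(wrap(T), false, false)), T) = h(Y1, R, wrap(7)).
Bind X1 := h(k, k, Y1); substituting into the one remaining equation that mentions X1 gives: h(false, f(f(h(k, k, Y1), true), h(wrap(T), false, false)), T) = h(Y1, R, wrap(7)). Substituting into the earlier binding gives Y := h(false, h(k, k, Y1), m).
Delete trivial equation f(zero, false) = f(zero, false).
Decompose h/3: false = Y1,  f(f(h(k, k, Y1), true), h(wrap(T), false, false)) = R,  T = wrap(7).
Bind Y1 := false; substituting into the one remaining equation that mentions Y1 gives: f(f(h(k, k, false), true), h(wrap(T), false, false)) = R. Substituting into the earlier bindings gives Y := h(false, h(k, k, false), m), X1 := h(k, k, false).
Bind R := f(f(h(k, k, false), true), h(wrap(T), false, false)); no other remaining equation mentions R.
Bind T := wrap(7). Substituting into the earlier bindings gives Q := wrap(wrap(7)), R := f(f(h(k, k, false), true), h(wrap(wrap(7)), false, false)).
MGU = { Y ↦ h(false, h(k, k, false), m), Q ↦ wrap(wrap(7)), X1 ↦ h(k, k, false), Y1 ↦ false, R ↦ f(f(h(k, k, false), true), h(wrap(wrap(7)), false, false)), T ↦ wrap(7) }, so X1 ↦ h(k, k, false).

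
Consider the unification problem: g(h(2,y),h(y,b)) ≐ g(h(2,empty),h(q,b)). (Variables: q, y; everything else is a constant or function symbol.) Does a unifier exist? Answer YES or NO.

YES

Decompose g/2: h(2,y) ≐ h(2,empty),  h(y,b) ≐ h(q,b).
Decompose h/2: 2 ≐ 2,  y ≐ empty.
Delete trivial equation 2 ≐ 2.
Bind y := empty; substituting into the remaining equation gives: h(empty,b) ≐ h(q,b).
Decompose h/2: empty ≐ q,  b ≐ b.
Bind q := empty; no other remaining equation mentions q.
Delete trivial equation b ≐ b.
No equations remain and no clash or occurs-check failure arose, so a unifier exists.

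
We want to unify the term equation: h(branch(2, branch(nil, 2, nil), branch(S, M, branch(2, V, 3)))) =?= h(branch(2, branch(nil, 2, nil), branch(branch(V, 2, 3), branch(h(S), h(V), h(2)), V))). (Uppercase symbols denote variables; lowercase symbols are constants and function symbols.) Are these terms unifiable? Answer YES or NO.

Decompose h/1: branch(2, branch(nil, 2, nil), branch(S, M, branch(2, V, 3))) =?= branch(2, branch(nil, 2, nil), branch(branch(V, 2, 3), branch(h(S), h(V), h(2)), V)).
Decompose branch/3: 2 =?= 2,  branch(nil, 2, nil) =?= branch(nil, 2, nil),  branch(S, M, branch(2, V, 3)) =?= branch(branch(V, 2, 3), branch(h(S), h(V), h(2)), V).
Delete trivial equation 2 =?= 2.
Delete trivial equation branch(nil, 2, nil) =?= branch(nil, 2, nil).
Decompose branch/3: S =?= branch(V, 2, 3),  M =?= branch(h(S), h(V), h(2)),  branch(2, V, 3) =?= V.
Bind S := branch(V, 2, 3); substituting into the one remaining equation that mentions S gives: M =?= branch(h(branch(V, 2, 3)), h(V), h(2)).
Bind M := branch(h(branch(V, 2, 3)), h(V), h(2)); no other remaining equation mentions M.
Occurs check fails: V occurs in branch(2, V, 3); the equation V =?= branch(2, V, 3) has no finite solution.

NO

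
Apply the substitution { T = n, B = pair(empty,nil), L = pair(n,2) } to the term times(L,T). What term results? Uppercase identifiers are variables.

times(pair(n,2),n)

Replace each occurrence of T with n.
Replace each occurrence of L with pair(n,2).
Result: times(pair(n,2),n).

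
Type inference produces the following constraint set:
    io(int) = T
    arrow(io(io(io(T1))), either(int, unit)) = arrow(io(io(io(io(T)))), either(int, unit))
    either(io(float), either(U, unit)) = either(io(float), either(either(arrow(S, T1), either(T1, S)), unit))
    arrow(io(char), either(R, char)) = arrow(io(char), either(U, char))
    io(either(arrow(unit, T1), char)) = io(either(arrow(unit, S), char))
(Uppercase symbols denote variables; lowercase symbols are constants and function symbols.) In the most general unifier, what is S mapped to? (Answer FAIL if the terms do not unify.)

Bind T := io(int); substituting into the one remaining equation that mentions T gives: arrow(io(io(io(T1))), either(int, unit)) = arrow(io(io(io(io(io(int))))), either(int, unit)).
Decompose arrow/2: io(io(io(T1))) = io(io(io(io(io(int))))),  either(int, unit) = either(int, unit).
Decompose io/1: io(io(T1)) = io(io(io(io(int)))).
Decompose io/1: io(T1) = io(io(io(int))).
Decompose io/1: T1 = io(io(int)).
Bind T1 := io(io(int)); substituting into the 2 remaining equations that mention T1 gives: either(io(float), either(U, unit)) = either(io(float), either(either(arrow(S, io(io(int))), either(io(io(int)), S)), unit)),  io(either(arrow(unit, io(io(int))), char)) = io(either(arrow(unit, S), char)).
Delete trivial equation either(int, unit) = either(int, unit).
Decompose either/2: io(float) = io(float),  either(U, unit) = either(either(arrow(S, io(io(int))), either(io(io(int)), S)), unit).
Delete trivial equation io(float) = io(float).
Decompose either/2: U = either(arrow(S, io(io(int))), either(io(io(int)), S)),  unit = unit.
Bind U := either(arrow(S, io(io(int))), either(io(io(int)), S)); substituting into the one remaining equation that mentions U gives: arrow(io(char), either(R, char)) = arrow(io(char), either(either(arrow(S, io(io(int))), either(io(io(int)), S)), char)).
Delete trivial equation unit = unit.
Decompose arrow/2: io(char) = io(char),  either(R, char) = either(either(arrow(S, io(io(int))), either(io(io(int)), S)), char).
Delete trivial equation io(char) = io(char).
Decompose either/2: R = either(arrow(S, io(io(int))), either(io(io(int)), S)),  char = char.
Bind R := either(arrow(S, io(io(int))), either(io(io(int)), S)); no other remaining equation mentions R.
Delete trivial equation char = char.
Decompose io/1: either(arrow(unit, io(io(int))), char) = either(arrow(unit, S), char).
Decompose either/2: arrow(unit, io(io(int))) = arrow(unit, S),  char = char.
Decompose arrow/2: unit = unit,  io(io(int)) = S.
Delete trivial equation unit = unit.
Bind S := io(io(int)); no other remaining equation mentions S. Substituting into the earlier bindings gives U := either(arrow(io(io(int)), io(io(int))), either(io(io(int)), io(io(int)))), R := either(arrow(io(io(int)), io(io(int))), either(io(io(int)), io(io(int)))).
Delete trivial equation char = char.
MGU = { T -> io(int), T1 -> io(io(int)), U -> either(arrow(io(io(int)), io(io(int))), either(io(io(int)), io(io(int)))), R -> either(arrow(io(io(int)), io(io(int))), either(io(io(int)), io(io(int)))), S -> io(io(int)) }, so S -> io(io(int)).

io(io(int))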